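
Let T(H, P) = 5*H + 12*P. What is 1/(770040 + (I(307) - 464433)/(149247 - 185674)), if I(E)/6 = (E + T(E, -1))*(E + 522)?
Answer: 36427/28041609093 ≈ 1.2990e-6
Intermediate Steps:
I(E) = 6*(-12 + 6*E)*(522 + E) (I(E) = 6*((E + (5*E + 12*(-1)))*(E + 522)) = 6*((E + (5*E - 12))*(522 + E)) = 6*((E + (-12 + 5*E))*(522 + E)) = 6*((-12 + 6*E)*(522 + E)) = 6*(-12 + 6*E)*(522 + E))
1/(770040 + (I(307) - 464433)/(149247 - 185674)) = 1/(770040 + ((-37584 + 36*307**2 + 18720*307) - 464433)/(149247 - 185674)) = 1/(770040 + ((-37584 + 36*94249 + 5747040) - 464433)/(-36427)) = 1/(770040 + ((-37584 + 3392964 + 5747040) - 464433)*(-1/36427)) = 1/(770040 + (9102420 - 464433)*(-1/36427)) = 1/(770040 + 8637987*(-1/36427)) = 1/(770040 - 8637987/36427) = 1/(28041609093/36427) = 36427/28041609093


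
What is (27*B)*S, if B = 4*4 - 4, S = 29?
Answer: 9396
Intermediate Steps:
B = 12 (B = 16 - 4 = 12)
(27*B)*S = (27*12)*29 = 324*29 = 9396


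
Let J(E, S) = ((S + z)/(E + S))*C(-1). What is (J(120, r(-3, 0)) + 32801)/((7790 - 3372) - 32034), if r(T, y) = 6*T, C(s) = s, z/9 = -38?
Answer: -557677/469472 ≈ -1.1879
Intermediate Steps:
z = -342 (z = 9*(-38) = -342)
J(E, S) = -(-342 + S)/(E + S) (J(E, S) = ((S - 342)/(E + S))*(-1) = ((-342 + S)/(E + S))*(-1) = -(-342 + S)/(E + S))
(J(120, r(-3, 0)) + 32801)/((7790 - 3372) - 32034) = ((342 - 6*(-3))/(120 + 6*(-3)) + 32801)/((7790 - 3372) - 32034) = ((342 - 1*(-18))/(120 - 18) + 32801)/(4418 - 32034) = ((342 + 18)/102 + 32801)/(-27616) = ((1/102)*360 + 32801)*(-1/27616) = (60/17 + 32801)*(-1/27616) = (557677/17)*(-1/27616) = -557677/469472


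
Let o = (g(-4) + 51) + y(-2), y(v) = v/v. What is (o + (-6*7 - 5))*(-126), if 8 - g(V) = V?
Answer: -2142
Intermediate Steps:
g(V) = 8 - V
y(v) = 1
o = 64 (o = ((8 - 1*(-4)) + 51) + 1 = ((8 + 4) + 51) + 1 = (12 + 51) + 1 = 63 + 1 = 64)
(o + (-6*7 - 5))*(-126) = (64 + (-6*7 - 5))*(-126) = (64 + (-42 - 5))*(-126) = (64 - 47)*(-126) = 17*(-126) = -2142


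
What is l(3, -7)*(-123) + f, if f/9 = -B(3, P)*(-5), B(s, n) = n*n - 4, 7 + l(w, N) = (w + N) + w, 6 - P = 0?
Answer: 2424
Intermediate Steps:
P = 6 (P = 6 - 1*0 = 6 + 0 = 6)
l(w, N) = -7 + N + 2*w (l(w, N) = -7 + ((w + N) + w) = -7 + ((N + w) + w) = -7 + (N + 2*w) = -7 + N + 2*w)
B(s, n) = -4 + n² (B(s, n) = n² - 4 = -4 + n²)
f = 1440 (f = 9*(-(-4 + 6²)*(-5)) = 9*(-(-4 + 36)*(-5)) = 9*(-1*32*(-5)) = 9*(-32*(-5)) = 9*160 = 1440)
l(3, -7)*(-123) + f = (-7 - 7 + 2*3)*(-123) + 1440 = (-7 - 7 + 6)*(-123) + 1440 = -8*(-123) + 1440 = 984 + 1440 = 2424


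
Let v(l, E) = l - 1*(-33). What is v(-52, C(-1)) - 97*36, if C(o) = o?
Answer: -3511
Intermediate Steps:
v(l, E) = 33 + l (v(l, E) = l + 33 = 33 + l)
v(-52, C(-1)) - 97*36 = (33 - 52) - 97*36 = -19 - 1*3492 = -19 - 3492 = -3511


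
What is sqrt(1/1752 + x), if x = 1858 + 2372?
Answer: sqrt(3246000918)/876 ≈ 65.038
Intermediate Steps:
x = 4230
sqrt(1/1752 + x) = sqrt(1/1752 + 4230) = sqrt(7410961/1752) = sqrt(3246000918)/876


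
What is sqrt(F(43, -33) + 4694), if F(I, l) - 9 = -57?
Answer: sqrt(4646) ≈ 68.162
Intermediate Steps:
F(I, l) = -48 (F(I, l) = 9 - 57 = -48)
sqrt(F(43, -33) + 4694) = sqrt(-48 + 4694) = sqrt(4646)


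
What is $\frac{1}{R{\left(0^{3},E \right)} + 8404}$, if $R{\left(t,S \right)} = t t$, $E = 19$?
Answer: $\frac{1}{8404} \approx 0.00011899$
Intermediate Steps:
$R{\left(t,S \right)} = t^{2}$
$\frac{1}{R{\left(0^{3},E \right)} + 8404} = \frac{1}{\left(0^{3}\right)^{2} + 8404} = \frac{1}{0^{2} + 8404} = \frac{1}{0 + 8404} = \frac{1}{8404}$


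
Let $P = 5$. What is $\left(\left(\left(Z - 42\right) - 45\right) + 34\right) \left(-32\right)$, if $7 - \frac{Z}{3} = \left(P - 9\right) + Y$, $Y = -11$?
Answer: $-416$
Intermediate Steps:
$Z = 66$ ($Z = 21 - 3 \left(\left(5 - 9\right) - 11\right) = 21 - 3 \left(-4 - 11\right) = 21 - -45 = 21 + 45 = 66$)
$\left(\left(\left(Z - 42\right) - 45\right) + 34\right) \left(-32\right) = \left(\left(\left(66 - 42\right) - 45\right) + 34\right) \left(-32\right) = \left(\left(24 - 45\right) + 34\right) \left(-32\right) = \left(-21 + 34\right) \left(-32\right) = 13 \left(-32\right) = -416$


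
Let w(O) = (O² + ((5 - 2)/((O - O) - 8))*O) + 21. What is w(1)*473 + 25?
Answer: 82029/8 ≈ 10254.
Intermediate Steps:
w(O) = 21 + O² - 3*O/8 (w(O) = (O² + (3/(0 - 8))*O) + 21 = (O² + (3/(-8))*O) + 21 = (O² + (3*(-⅛))*O) + 21 = (O² - 3*O/8) + 21 = 21 + O² - 3*O/8)
w(1)*473 + 25 = (21 + 1² - 3/8*1)*473 + 25 = (21 + 1 - 3/8)*473 + 25 = (173/8)*473 + 25 = 81829/8 + 25 = 82029/8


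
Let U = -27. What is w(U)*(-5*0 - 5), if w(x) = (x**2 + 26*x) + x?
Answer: 0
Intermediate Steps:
w(x) = x**2 + 27*x
w(U)*(-5*0 - 5) = (-27*(27 - 27))*(-5*0 - 5) = (-27*0)*(0 - 5) = 0*(-5) = 0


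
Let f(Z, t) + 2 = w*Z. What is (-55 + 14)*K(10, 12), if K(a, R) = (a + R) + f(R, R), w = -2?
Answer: 164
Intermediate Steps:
f(Z, t) = -2 - 2*Z
K(a, R) = -2 + a - R (K(a, R) = (a + R) + (-2 - 2*R) = (R + a) + (-2 - 2*R) = -2 + a - R)
(-55 + 14)*K(10, 12) = (-55 + 14)*(-2 + 10 - 1*12) = -41*(-2 + 10 - 12) = -41*(-4) = 164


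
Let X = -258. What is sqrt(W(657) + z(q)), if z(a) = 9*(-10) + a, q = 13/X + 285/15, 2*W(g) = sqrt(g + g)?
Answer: sqrt(-4729398 + 99846*sqrt(146))/258 ≈ 7.275*I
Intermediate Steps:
W(g) = sqrt(2)*sqrt(g)/2 (W(g) = sqrt(g + g)/2 = sqrt(2*g)/2 = (sqrt(2)*sqrt(g))/2 = sqrt(2)*sqrt(g)/2)
q = 4889/258 (q = 13/(-258) + 285/15 = 13*(-1/258) + 285*(1/15) = -13/258 + 19 = 4889/258 ≈ 18.950)
z(a) = -90 + a
sqrt(W(657) + z(q)) = sqrt(sqrt(2)*sqrt(657)/2 + (-90 + 4889/258)) = sqrt(sqrt(2)*(3*sqrt(73))/2 - 18331/258) = sqrt(3*sqrt(146)/2 - 18331/258) = sqrt(-18331/258 + 3*sqrt(146)/2)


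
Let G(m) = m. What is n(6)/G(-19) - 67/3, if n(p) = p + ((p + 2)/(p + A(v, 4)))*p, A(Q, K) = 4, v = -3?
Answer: -6527/285 ≈ -22.902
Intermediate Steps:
n(p) = p + p*(2 + p)/(4 + p) (n(p) = p + ((p + 2)/(p + 4))*p = p + ((2 + p)/(4 + p))*p = p + p*(2 + p)/(4 + p))
n(6)/G(-19) - 67/3 = (2*6*(3 + 6)/(4 + 6))/(-19) - 67/3 = (2*6*9/10)*(-1/19) - 67*1/3 = (2*6*(1/10)*9)*(-1/19) - 67/3 = (54/5)*(-1/19) - 67/3 = -54/95 - 67/3 = -6527/285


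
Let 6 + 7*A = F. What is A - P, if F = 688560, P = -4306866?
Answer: 30836616/7 ≈ 4.4052e+6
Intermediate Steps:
A = 688554/7 (A = -6/7 + (⅐)*688560 = -6/7 + 688560/7 = 688554/7 ≈ 98365.)
A - P = 688554/7 - 1*(-4306866) = 688554/7 + 4306866 = 30836616/7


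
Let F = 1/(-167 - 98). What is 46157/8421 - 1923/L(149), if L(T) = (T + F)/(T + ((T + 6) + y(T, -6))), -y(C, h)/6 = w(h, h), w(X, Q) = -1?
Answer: -664240190231/166247382 ≈ -3995.5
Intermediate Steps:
y(C, h) = 6 (y(C, h) = -6*(-1) = 6)
F = -1/265 (F = 1/(-265) = -1/265 ≈ -0.0037736)
L(T) = (-1/265 + T)/(12 + 2*T) (L(T) = (T - 1/265)/(T + ((T + 6) + 6)) = (-1/265 + T)/(T + ((6 + T) + 6)) = (-1/265 + T)/(T + (12 + T)) = (-1/265 + T)/(12 + 2*T))
46157/8421 - 1923/L(149) = 46157/8421 - 1923*530*(6 + 149)/(-1 + 265*149) = 46157*(1/8421) - 1923*82150/(-1 + 39485) = 46157/8421 - 1923/((1/530)*(1/155)*39484) = 46157/8421 - 1923/19742/41075 = 46157/8421 - 1923*41075/19742 = 46157/8421 - 78987225/19742 = -664240190231/166247382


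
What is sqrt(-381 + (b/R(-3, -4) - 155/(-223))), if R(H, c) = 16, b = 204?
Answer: 7*I*sqrt(1492093)/446 ≈ 19.172*I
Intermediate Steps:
sqrt(-381 + (b/R(-3, -4) - 155/(-223))) = sqrt(-381 + (204/16 - 155/(-223))) = sqrt(-381 + (204*(1/16) - 155*(-1/223))) = sqrt(-381 + (51/4 + 155/223)) = sqrt(-381 + 11993/892) = sqrt(-327859/892) = 7*I*sqrt(1492093)/446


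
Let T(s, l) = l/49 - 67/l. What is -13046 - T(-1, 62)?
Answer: -39634309/3038 ≈ -13046.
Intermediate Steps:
T(s, l) = -67/l + l/49 (T(s, l) = l*(1/49) - 67/l = l/49 - 67/l = -67/l + l/49)
-13046 - T(-1, 62) = -13046 - (-67/62 + (1/49)*62) = -13046 - (-67*1/62 + 62/49) = -13046 - (-67/62 + 62/49) = -13046 - 1*561/3038 = -13046 - 561/3038 = -39634309/3038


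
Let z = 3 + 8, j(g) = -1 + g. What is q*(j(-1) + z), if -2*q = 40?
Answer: -180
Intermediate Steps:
q = -20 (q = -1/2*40 = -20)
z = 11
q*(j(-1) + z) = -20*((-1 - 1) + 11) = -20*(-2 + 11) = -20*9 = -180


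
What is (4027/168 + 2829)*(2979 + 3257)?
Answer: 747227141/42 ≈ 1.7791e+7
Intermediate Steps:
(4027/168 + 2829)*(2979 + 3257) = (4027*(1/168) + 2829)*6236 = (4027/168 + 2829)*6236 = (479299/168)*6236 = 747227141/42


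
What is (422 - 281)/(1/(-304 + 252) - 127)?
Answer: -7332/6605 ≈ -1.1101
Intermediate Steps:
(422 - 281)/(1/(-304 + 252) - 127) = 141/(1/(-52) - 127) = 141/(-1/52 - 127) = 141/(-6605/52) = 141*(-52/6605) = -7332/6605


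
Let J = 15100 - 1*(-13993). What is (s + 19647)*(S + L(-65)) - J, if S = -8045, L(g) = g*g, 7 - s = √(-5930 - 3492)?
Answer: -75107373 + 3820*I*√9422 ≈ -7.5107e+7 + 3.708e+5*I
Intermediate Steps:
s = 7 - I*√9422 (s = 7 - √(-5930 - 3492) = 7 - √(-9422) = 7 - I*√9422 ≈ 7.0 - 97.067*I)
L(g) = g²
J = 29093 (J = 15100 + 13993 = 29093)
(s + 19647)*(S + L(-65)) - J = ((7 - I*√9422) + 19647)*(-8045 + (-65)²) - 1*29093 = (19654 - I*√9422)*(-8045 + 4225) - 29093 = (19654 - I*√9422)*(-3820) - 29093 = (-75078280 + 3820*I*√9422) - 29093 = -75107373 + 3820*I*√9422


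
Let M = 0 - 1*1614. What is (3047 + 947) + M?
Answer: 2380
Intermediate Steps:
M = -1614 (M = 0 - 1614 = -1614)
(3047 + 947) + M = (3047 + 947) - 1614 = 3994 - 1614 = 2380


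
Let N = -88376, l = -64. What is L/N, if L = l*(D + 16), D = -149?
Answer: -1064/11047 ≈ -0.096316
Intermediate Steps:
L = 8512 (L = -64*(-149 + 16) = -64*(-133) = 8512)
L/N = 8512/(-88376) = 8512*(-1/88376) = -1064/11047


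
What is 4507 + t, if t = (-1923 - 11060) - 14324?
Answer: -22800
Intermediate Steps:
t = -27307 (t = -12983 - 14324 = -27307)
4507 + t = 4507 - 27307 = -22800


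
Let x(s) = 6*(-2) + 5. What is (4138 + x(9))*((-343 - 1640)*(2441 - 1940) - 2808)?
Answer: -4115678121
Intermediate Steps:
x(s) = -7 (x(s) = -12 + 5 = -7)
(4138 + x(9))*((-343 - 1640)*(2441 - 1940) - 2808) = (4138 - 7)*((-343 - 1640)*(2441 - 1940) - 2808) = 4131*(-1983*501 - 2808) = 4131*(-993483 - 2808) = 4131*(-996291) = -4115678121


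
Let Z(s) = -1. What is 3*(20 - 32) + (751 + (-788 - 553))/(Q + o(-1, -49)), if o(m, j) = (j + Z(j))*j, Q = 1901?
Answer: -157226/4351 ≈ -36.136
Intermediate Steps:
o(m, j) = j*(-1 + j) (o(m, j) = (j - 1)*j = (-1 + j)*j = j*(-1 + j))
3*(20 - 32) + (751 + (-788 - 553))/(Q + o(-1, -49)) = 3*(20 - 32) + (751 + (-788 - 553))/(1901 - 49*(-1 - 49)) = 3*(-12) + (751 - 1341)/(1901 - 49*(-50)) = -36 - 590/(1901 + 2450) = -36 - 590/4351 = -157226/4351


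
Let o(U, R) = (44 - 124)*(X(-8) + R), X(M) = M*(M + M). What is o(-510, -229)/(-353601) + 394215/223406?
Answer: 1362274235/782144406 ≈ 1.7417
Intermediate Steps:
X(M) = 2*M**2 (X(M) = M*(2*M) = 2*M**2)
o(U, R) = -10240 - 80*R (o(U, R) = (44 - 124)*(2*(-8)**2 + R) = -80*(2*64 + R) = -80*(128 + R) = -10240 - 80*R)
o(-510, -229)/(-353601) + 394215/223406 = (-10240 - 80*(-229))/(-353601) + 394215/223406 = (-10240 + 18320)*(-1/353601) + 394215*(1/223406) = 8080*(-1/353601) + 394215/223406 = -80/3501 + 394215/223406 = 1362274235/782144406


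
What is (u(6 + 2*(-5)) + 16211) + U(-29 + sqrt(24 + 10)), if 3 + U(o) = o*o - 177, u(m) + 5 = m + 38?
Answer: 16935 - 58*sqrt(34) ≈ 16597.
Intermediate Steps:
u(m) = 33 + m (u(m) = -5 + (m + 38) = -5 + (38 + m) = 33 + m)
U(o) = -180 + o**2 (U(o) = -3 + (o*o - 177) = -3 + (o**2 - 177) = -3 + (-177 + o**2) = -180 + o**2)
(u(6 + 2*(-5)) + 16211) + U(-29 + sqrt(24 + 10)) = ((33 + (6 + 2*(-5))) + 16211) + (-180 + (-29 + sqrt(24 + 10))**2) = ((33 + (6 - 10)) + 16211) + (-180 + (-29 + sqrt(34))**2) = ((33 - 4) + 16211) + (-180 + (-29 + sqrt(34))**2) = (29 + 16211) + (-180 + (-29 + sqrt(34))**2) = 16240 + (-180 + (-29 + sqrt(34))**2) = 16060 + (-29 + sqrt(34))**2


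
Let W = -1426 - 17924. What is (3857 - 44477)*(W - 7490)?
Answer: 1090240800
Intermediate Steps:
W = -19350
(3857 - 44477)*(W - 7490) = (3857 - 44477)*(-19350 - 7490) = -40620*(-26840) = 1090240800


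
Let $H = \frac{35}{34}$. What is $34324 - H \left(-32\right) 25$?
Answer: $\frac{597508}{17} \approx 35148.0$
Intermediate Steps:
$H = \frac{35}{34}$ ($H = 35 \cdot \frac{1}{34} = \frac{35}{34} \approx 1.0294$)
$34324 - H \left(-32\right) 25 = 34324 - \frac{35}{34} \left(-32\right) 25 = 34324 - \left(- \frac{560}{17}\right) 25 = 34324 - - \frac{14000}{17} = 34324 + \frac{14000}{17} = \frac{597508}{17}$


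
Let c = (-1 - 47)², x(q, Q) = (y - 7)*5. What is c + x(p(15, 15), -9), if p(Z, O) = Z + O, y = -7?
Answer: 2234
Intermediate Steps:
p(Z, O) = O + Z
x(q, Q) = -70 (x(q, Q) = (-7 - 7)*5 = -14*5 = -70)
c = 2304 (c = (-48)² = 2304)
c + x(p(15, 15), -9) = 2304 - 70 = 2234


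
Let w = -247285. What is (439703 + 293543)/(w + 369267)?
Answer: 366623/60991 ≈ 6.0111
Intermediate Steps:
(439703 + 293543)/(w + 369267) = (439703 + 293543)/(-247285 + 369267) = 733246/121982 = 733246*(1/121982) = 366623/60991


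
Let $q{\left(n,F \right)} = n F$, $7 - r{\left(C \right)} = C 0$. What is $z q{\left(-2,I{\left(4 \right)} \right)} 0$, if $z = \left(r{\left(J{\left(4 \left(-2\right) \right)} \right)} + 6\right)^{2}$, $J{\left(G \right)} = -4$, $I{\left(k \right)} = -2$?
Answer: $0$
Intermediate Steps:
$r{\left(C \right)} = 7$ ($r{\left(C \right)} = 7 - C 0 = 7 - 0 = 7 + 0 = 7$)
$q{\left(n,F \right)} = F n$
$z = 169$ ($z = \left(7 + 6\right)^{2} = 13^{2} = 169$)
$z q{\left(-2,I{\left(4 \right)} \right)} 0 = 169 \left(\left(-2\right) \left(-2\right)\right) 0 = 169 \cdot 4 \cdot 0 = 676 \cdot 0 = 0$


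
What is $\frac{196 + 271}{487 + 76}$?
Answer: $\frac{467}{563} \approx 0.82948$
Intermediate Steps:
$\frac{196 + 271}{487 + 76} = \frac{467}{563}$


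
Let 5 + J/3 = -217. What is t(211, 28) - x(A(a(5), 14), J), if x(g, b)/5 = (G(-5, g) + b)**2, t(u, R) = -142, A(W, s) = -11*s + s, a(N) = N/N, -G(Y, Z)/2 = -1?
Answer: -2204622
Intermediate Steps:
G(Y, Z) = 2 (G(Y, Z) = -2*(-1) = 2)
a(N) = 1
A(W, s) = -10*s
J = -666 (J = -15 + 3*(-217) = -15 - 651 = -666)
x(g, b) = 5*(2 + b)**2
t(211, 28) - x(A(a(5), 14), J) = -142 - 5*(2 - 666)**2 = -142 - 5*(-664)**2 = -142 - 5*440896 = -142 - 1*2204480 = -142 - 2204480 = -2204622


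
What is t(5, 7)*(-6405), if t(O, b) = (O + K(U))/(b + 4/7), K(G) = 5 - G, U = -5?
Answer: -672525/53 ≈ -12689.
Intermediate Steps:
t(O, b) = (10 + O)/(4/7 + b) (t(O, b) = (O + (5 - 1*(-5)))/(b + 4/7) = (O + (5 + 5))/(b + 4*(⅐)) = (O + 10)/(b + 4/7) = (10 + O)/(4/7 + b))
t(5, 7)*(-6405) = (7*(10 + 5)/(4 + 7*7))*(-6405) = (7*15/(4 + 49))*(-6405) = (7*15/53)*(-6405) = (7*(1/53)*15)*(-6405) = (105/53)*(-6405) = -672525/53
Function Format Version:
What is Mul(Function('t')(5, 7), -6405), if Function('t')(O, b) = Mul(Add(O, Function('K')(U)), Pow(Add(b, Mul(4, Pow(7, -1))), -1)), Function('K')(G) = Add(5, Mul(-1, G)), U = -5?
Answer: Rational(-672525, 53) ≈ -12689.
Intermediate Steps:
Function('t')(O, b) = Mul(Pow(Add(Rational(4, 7), b), -1), Add(10, O)) (Function('t')(O, b) = Mul(Add(O, Add(5, Mul(-1, -5))), Pow(Add(b, Mul(4, Pow(7, -1))), -1)) = Mul(Add(O, Add(5, 5)), Pow(Add(b, Mul(4, Rational(1, 7))), -1)) = Mul(Add(O, 10), Pow(Add(b, Rational(4, 7)), -1)) = Mul(Add(10, O), Pow(Add(Rational(4, 7), b), -1)) = Mul(Pow(Add(Rational(4, 7), b), -1), Add(10, O)))
Mul(Function('t')(5, 7), -6405) = Mul(Mul(7, Pow(Add(4, Mul(7, 7)), -1), Add(10, 5)), -6405) = Mul(Mul(7, Pow(Add(4, 49), -1), 15), -6405) = Mul(Mul(7, Pow(53, -1), 15), -6405) = Mul(Mul(7, Rational(1, 53), 15), -6405) = Mul(Rational(105, 53), -6405) = Rational(-672525, 53)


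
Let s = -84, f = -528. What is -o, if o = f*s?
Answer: -44352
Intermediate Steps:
o = 44352 (o = -528*(-84) = 44352)
-o = -1*44352 = -44352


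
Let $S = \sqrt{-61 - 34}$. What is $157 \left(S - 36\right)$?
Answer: $-5652 + 157 i \sqrt{95} \approx -5652.0 + 1530.2 i$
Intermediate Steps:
$S = i \sqrt{95}$ ($S = \sqrt{-95} = i \sqrt{95} \approx 9.7468 i$)
$157 \left(S - 36\right) = 157 \left(i \sqrt{95} - 36\right) = 157 \left(-36 + i \sqrt{95}\right) = -5652 + 157 i \sqrt{95}$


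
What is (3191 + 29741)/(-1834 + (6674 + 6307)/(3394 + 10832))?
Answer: -156163544/8692501 ≈ -17.965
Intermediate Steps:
(3191 + 29741)/(-1834 + (6674 + 6307)/(3394 + 10832)) = 32932/(-1834 + 12981/14226) = 32932/(-1834 + 12981*(1/14226)) = 32932/(-1834 + 4327/4742) = 32932/(-8692501/4742) = 32932*(-4742/8692501) = -156163544/8692501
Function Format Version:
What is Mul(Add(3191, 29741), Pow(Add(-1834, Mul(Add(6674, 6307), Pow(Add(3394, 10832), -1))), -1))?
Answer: Rational(-156163544, 8692501) ≈ -17.965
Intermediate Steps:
Mul(Add(3191, 29741), Pow(Add(-1834, Mul(Add(6674, 6307), Pow(Add(3394, 10832), -1))), -1)) = Mul(32932, Pow(Add(-1834, Mul(12981, Pow(14226, -1))), -1)) = Mul(32932, Pow(Add(-1834, Mul(12981, Rational(1, 14226))), -1)) = Mul(32932, Pow(Add(-1834, Rational(4327, 4742)), -1)) = Mul(32932, Pow(Rational(-8692501, 4742), -1)) = Mul(32932, Rational(-4742, 8692501)) = Rational(-156163544, 8692501)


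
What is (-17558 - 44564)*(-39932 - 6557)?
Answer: 2887989658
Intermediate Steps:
(-17558 - 44564)*(-39932 - 6557) = -62122*(-46489) = 2887989658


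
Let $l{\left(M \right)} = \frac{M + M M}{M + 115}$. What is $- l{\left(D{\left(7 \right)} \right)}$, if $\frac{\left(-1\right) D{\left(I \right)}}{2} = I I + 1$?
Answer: $-660$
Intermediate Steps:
$D{\left(I \right)} = -2 - 2 I^{2}$ ($D{\left(I \right)} = - 2 \left(I I + 1\right) = - 2 \left(I^{2} + 1\right) = - 2 \left(1 + I^{2}\right) = -2 - 2 I^{2}$)
$l{\left(M \right)} = \frac{M + M^{2}}{115 + M}$
$- l{\left(D{\left(7 \right)} \right)} = - \frac{\left(-2 - 2 \cdot 7^{2}\right) \left(1 - \left(2 + 2 \cdot 7^{2}\right)\right)}{115 - \left(2 + 2 \cdot 7^{2}\right)} = - \frac{\left(-2 - 98\right) \left(1 - 100\right)}{115 - 100} = - \frac{\left(-100\right) \left(1 - 100\right)}{115 - 100} = - \frac{\left(-100\right) \left(-99\right)}{15} = \left(-1\right) 660 = -660$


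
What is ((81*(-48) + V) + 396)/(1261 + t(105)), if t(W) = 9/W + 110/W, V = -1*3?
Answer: -52425/18932 ≈ -2.7691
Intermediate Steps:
V = -3
t(W) = 119/W
((81*(-48) + V) + 396)/(1261 + t(105)) = ((81*(-48) - 3) + 396)/(1261 + 119/105) = ((-3888 - 3) + 396)/(1261 + 119*(1/105)) = (-3891 + 396)/(1261 + 17/15) = -3495/18932/15 = -3495*15/18932 = -52425/18932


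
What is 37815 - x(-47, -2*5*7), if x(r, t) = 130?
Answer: 37685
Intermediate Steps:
37815 - x(-47, -2*5*7) = 37815 - 1*130 = 37815 - 130 = 37685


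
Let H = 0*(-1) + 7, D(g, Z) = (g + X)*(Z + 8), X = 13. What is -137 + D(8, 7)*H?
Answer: 2068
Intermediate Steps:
D(g, Z) = (8 + Z)*(13 + g) (D(g, Z) = (g + 13)*(Z + 8) = (13 + g)*(8 + Z) = (8 + Z)*(13 + g))
H = 7 (H = 0 + 7 = 7)
-137 + D(8, 7)*H = -137 + (104 + 8*8 + 13*7 + 7*8)*7 = -137 + (104 + 64 + 91 + 56)*7 = -137 + 315*7 = -137 + 2205 = 2068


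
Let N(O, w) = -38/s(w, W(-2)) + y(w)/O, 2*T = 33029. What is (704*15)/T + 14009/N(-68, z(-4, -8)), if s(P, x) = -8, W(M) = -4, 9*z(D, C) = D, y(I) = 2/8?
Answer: 125882552912/42640439 ≈ 2952.2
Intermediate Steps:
T = 33029/2 (T = (1/2)*33029 = 33029/2 ≈ 16515.)
y(I) = 1/4 (y(I) = 2*(1/8) = 1/4)
z(D, C) = D/9
N(O, w) = 19/4 + 1/(4*O) (N(O, w) = -38/(-8) + 1/(4*O) = -38*(-1/8) + 1/(4*O) = 19/4 + 1/(4*O))
(704*15)/T + 14009/N(-68, z(-4, -8)) = (704*15)/(33029/2) + 14009/(((1/4)*(1 + 19*(-68))/(-68))) = 10560*(2/33029) + 14009/(((1/4)*(-1/68)*(1 - 1292))) = 21120/33029 + 14009/(((1/4)*(-1/68)*(-1291))) = 21120/33029 + 14009/(1291/272) = 21120/33029 + 14009*(272/1291) = 21120/33029 + 3810448/1291 = 125882552912/42640439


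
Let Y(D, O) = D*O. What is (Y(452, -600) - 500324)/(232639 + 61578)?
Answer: -771524/294217 ≈ -2.6223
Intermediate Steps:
(Y(452, -600) - 500324)/(232639 + 61578) = (452*(-600) - 500324)/(232639 + 61578) = (-271200 - 500324)/294217 = -771524*1/294217 = -771524/294217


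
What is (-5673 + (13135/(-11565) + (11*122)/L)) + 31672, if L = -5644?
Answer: 169693943297/6527286 ≈ 25998.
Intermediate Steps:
(-5673 + (13135/(-11565) + (11*122)/L)) + 31672 = (-5673 + (13135/(-11565) + (11*122)/(-5644))) + 31672 = (-5673 + (13135*(-1/11565) + 1342*(-1/5644))) + 31672 = (-5673 + (-2627/2313 - 671/2822)) + 31672 = (-5673 - 8965417/6527286) + 31672 = -37038258895/6527286 + 31672 = 169693943297/6527286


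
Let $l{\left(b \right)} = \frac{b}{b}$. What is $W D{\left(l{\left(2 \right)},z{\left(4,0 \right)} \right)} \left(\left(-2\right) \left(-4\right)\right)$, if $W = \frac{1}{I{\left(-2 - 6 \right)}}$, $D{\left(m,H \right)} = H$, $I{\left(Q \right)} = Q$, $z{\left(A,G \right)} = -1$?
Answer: $1$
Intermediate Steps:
$l{\left(b \right)} = 1$
$W = - \frac{1}{8}$ ($W = \frac{1}{-2 - 6} = \frac{1}{-8} = - \frac{1}{8} \approx -0.125$)
$W D{\left(l{\left(2 \right)},z{\left(4,0 \right)} \right)} \left(\left(-2\right) \left(-4\right)\right) = \left(- \frac{1}{8}\right) \left(-1\right) \left(\left(-2\right) \left(-4\right)\right) = \frac{1}{8} \cdot 8 = 1$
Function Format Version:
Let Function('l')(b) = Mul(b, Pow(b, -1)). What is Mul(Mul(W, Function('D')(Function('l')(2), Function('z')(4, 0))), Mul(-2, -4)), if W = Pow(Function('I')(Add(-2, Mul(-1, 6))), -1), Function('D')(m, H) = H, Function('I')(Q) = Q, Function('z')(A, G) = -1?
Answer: 1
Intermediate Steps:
Function('l')(b) = 1
W = Rational(-1, 8) (W = Pow(Add(-2, Mul(-1, 6)), -1) = Pow(Add(-2, -6), -1) = Pow(-8, -1) = Rational(-1, 8) ≈ -0.12500)
Mul(Mul(W, Function('D')(Function('l')(2), Function('z')(4, 0))), Mul(-2, -4)) = Mul(Mul(Rational(-1, 8), -1), Mul(-2, -4)) = Mul(Rational(1, 8), 8) = 1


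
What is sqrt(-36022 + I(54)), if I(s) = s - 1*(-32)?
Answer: 4*I*sqrt(2246) ≈ 189.57*I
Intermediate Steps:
I(s) = 32 + s (I(s) = s + 32 = 32 + s)
sqrt(-36022 + I(54)) = sqrt(-36022 + (32 + 54)) = sqrt(-36022 + 86) = sqrt(-35936) = 4*I*sqrt(2246)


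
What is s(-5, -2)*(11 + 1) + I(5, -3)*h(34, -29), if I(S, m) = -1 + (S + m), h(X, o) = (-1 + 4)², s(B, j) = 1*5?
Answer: 69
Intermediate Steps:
s(B, j) = 5
h(X, o) = 9 (h(X, o) = 3² = 9)
I(S, m) = -1 + S + m
s(-5, -2)*(11 + 1) + I(5, -3)*h(34, -29) = 5*(11 + 1) + (-1 + 5 - 3)*9 = 5*12 + 1*9 = 60 + 9 = 69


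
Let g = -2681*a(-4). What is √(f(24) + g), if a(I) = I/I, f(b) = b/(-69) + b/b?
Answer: 4*I*√88619/23 ≈ 51.772*I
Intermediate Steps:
f(b) = 1 - b/69 (f(b) = b*(-1/69) + 1 = -b/69 + 1 = 1 - b/69)
a(I) = 1
g = -2681 (g = -2681*1 = -2681)
√(f(24) + g) = √((1 - 1/69*24) - 2681) = √((1 - 8/23) - 2681) = √(15/23 - 2681) = √(-61648/23) = 4*I*√88619/23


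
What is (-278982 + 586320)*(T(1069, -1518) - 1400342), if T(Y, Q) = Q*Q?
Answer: 277828019916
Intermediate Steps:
T(Y, Q) = Q**2
(-278982 + 586320)*(T(1069, -1518) - 1400342) = (-278982 + 586320)*((-1518)**2 - 1400342) = 307338*(2304324 - 1400342) = 307338*903982 = 277828019916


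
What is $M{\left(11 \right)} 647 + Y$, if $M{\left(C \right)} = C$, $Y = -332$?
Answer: $6785$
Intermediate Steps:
$M{\left(11 \right)} 647 + Y = 11 \cdot 647 - 332 = 7117 - 332 = 6785$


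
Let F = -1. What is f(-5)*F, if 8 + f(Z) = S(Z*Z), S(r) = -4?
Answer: 12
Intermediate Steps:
f(Z) = -12 (f(Z) = -8 - 4 = -12)
f(-5)*F = -12*(-1) = 12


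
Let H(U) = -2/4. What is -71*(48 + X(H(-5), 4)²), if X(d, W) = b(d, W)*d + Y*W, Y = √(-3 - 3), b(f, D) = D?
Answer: 3124 + 1136*I*√6 ≈ 3124.0 + 2782.6*I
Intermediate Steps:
H(U) = -½ (H(U) = -2*¼ = -½)
Y = I*√6 (Y = √(-6) = I*√6 ≈ 2.4495*I)
X(d, W) = W*d + I*W*√6 (X(d, W) = W*d + (I*√6)*W = W*d + I*W*√6)
-71*(48 + X(H(-5), 4)²) = -71*(48 + (4*(-½ + I*√6))²) = -71*(48 + (-2 + 4*I*√6)²) = -3408 - 71*(-2 + 4*I*√6)²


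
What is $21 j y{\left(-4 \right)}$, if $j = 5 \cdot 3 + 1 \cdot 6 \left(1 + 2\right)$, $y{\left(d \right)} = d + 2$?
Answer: $-1386$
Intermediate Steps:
$y{\left(d \right)} = 2 + d$
$j = 33$ ($j = 15 + 6 \cdot 3 = 15 + 18 = 33$)
$21 j y{\left(-4 \right)} = 21 \cdot 33 \left(2 - 4\right) = 693 \left(-2\right) = -1386$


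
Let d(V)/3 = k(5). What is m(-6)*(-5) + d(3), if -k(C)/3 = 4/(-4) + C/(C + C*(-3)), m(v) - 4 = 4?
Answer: -53/2 ≈ -26.500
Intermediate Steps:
m(v) = 8 (m(v) = 4 + 4 = 8)
k(C) = 9/2 (k(C) = -3*(4/(-4) + C/(C + C*(-3))) = -3*(4*(-1/4) + C/(C - 3*C)) = -3*(-1 + C/((-2*C))) = -3*(-1 + C*(-1/(2*C))) = -3*(-1 - 1/2) = -3*(-3/2) = 9/2)
d(V) = 27/2 (d(V) = 3*(9/2) = 27/2)
m(-6)*(-5) + d(3) = 8*(-5) + 27/2 = -40 + 27/2 = -53/2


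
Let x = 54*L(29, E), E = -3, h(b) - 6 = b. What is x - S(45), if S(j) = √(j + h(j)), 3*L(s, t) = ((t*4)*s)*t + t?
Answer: 18738 - 4*√6 ≈ 18728.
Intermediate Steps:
h(b) = 6 + b
L(s, t) = t/3 + 4*s*t²/3 (L(s, t) = (((t*4)*s)*t + t)/3 = (((4*t)*s)*t + t)/3 = ((4*s*t)*t + t)/3 = (4*s*t² + t)/3 = (t + 4*s*t²)/3 = t/3 + 4*s*t²/3)
S(j) = √(6 + 2*j) (S(j) = √(j + (6 + j)) = √(6 + 2*j))
x = 18738 (x = 54*((⅓)*(-3)*(1 + 4*29*(-3))) = 54*((⅓)*(-3)*(1 - 348)) = 54*((⅓)*(-3)*(-347)) = 54*347 = 18738)
x - S(45) = 18738 - √(6 + 2*45) = 18738 - √(6 + 90) = 18738 - √96 = 18738 - 4*√6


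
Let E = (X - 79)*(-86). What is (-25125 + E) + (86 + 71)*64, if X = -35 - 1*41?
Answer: -1747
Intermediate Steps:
X = -76 (X = -35 - 41 = -76)
E = 13330 (E = (-76 - 79)*(-86) = -155*(-86) = 13330)
(-25125 + E) + (86 + 71)*64 = (-25125 + 13330) + (86 + 71)*64 = -11795 + 157*64 = -11795 + 10048 = -1747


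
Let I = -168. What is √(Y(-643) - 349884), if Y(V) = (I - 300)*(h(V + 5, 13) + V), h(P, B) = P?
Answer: 6*√6934 ≈ 499.62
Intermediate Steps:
Y(V) = -2340 - 936*V (Y(V) = (-168 - 300)*((V + 5) + V) = -468*((5 + V) + V) = -468*(5 + 2*V) = -2340 - 936*V)
√(Y(-643) - 349884) = √((-2340 - 936*(-643)) - 349884) = √((-2340 + 601848) - 349884) = √(599508 - 349884) = √249624 = 6*√6934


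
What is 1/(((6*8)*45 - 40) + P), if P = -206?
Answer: 1/1914 ≈ 0.00052247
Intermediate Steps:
1/(((6*8)*45 - 40) + P) = 1/(((6*8)*45 - 40) - 206) = 1/((48*45 - 40) - 206) = 1/((2160 - 40) - 206) = 1/(2120 - 206) = 1/1914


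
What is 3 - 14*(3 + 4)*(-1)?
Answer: 101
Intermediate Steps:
3 - 14*(3 + 4)*(-1) = 3 - 98*(-1) = 3 - 14*(-7) = 3 + 98 = 101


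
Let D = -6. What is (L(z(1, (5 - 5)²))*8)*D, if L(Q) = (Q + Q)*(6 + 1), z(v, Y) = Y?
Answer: 0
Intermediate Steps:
L(Q) = 14*Q (L(Q) = (2*Q)*7 = 14*Q)
(L(z(1, (5 - 5)²))*8)*D = ((14*(5 - 5)²)*8)*(-6) = ((14*0²)*8)*(-6) = ((14*0)*8)*(-6) = (0*8)*(-6) = 0*(-6) = 0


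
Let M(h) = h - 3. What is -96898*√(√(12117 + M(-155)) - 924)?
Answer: -96898*I*√(924 - √11959) ≈ -2.7657e+6*I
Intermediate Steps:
M(h) = -3 + h
-96898*√(√(12117 + M(-155)) - 924) = -96898*√(√(12117 + (-3 - 155)) - 924) = -96898*√(√(12117 - 158) - 924) = -96898*√(√11959 - 924) = -96898*√(-924 + √11959)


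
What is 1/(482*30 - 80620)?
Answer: -1/66160 ≈ -1.5115e-5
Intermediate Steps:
1/(482*30 - 80620) = 1/(14460 - 80620) = 1/(-66160) = -1/66160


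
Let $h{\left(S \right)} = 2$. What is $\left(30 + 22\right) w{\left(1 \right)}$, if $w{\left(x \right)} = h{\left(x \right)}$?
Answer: $104$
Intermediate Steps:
$w{\left(x \right)} = 2$
$\left(30 + 22\right) w{\left(1 \right)} = \left(30 + 22\right) 2 = 52 \cdot 2 = 104$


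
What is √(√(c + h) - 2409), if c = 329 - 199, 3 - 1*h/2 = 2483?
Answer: √(-2409 + I*√4830) ≈ 0.7079 + 49.087*I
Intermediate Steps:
h = -4960 (h = 6 - 2*2483 = 6 - 4966 = -4960)
c = 130
√(√(c + h) - 2409) = √(√(130 - 4960) - 2409) = √(√(-4830) - 2409) = √(I*√4830 - 2409) = √(-2409 + I*√4830)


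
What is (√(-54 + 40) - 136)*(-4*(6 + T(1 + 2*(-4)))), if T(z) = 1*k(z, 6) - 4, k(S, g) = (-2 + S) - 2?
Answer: -4896 + 36*I*√14 ≈ -4896.0 + 134.7*I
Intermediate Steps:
k(S, g) = -4 + S
T(z) = -8 + z (T(z) = 1*(-4 + z) - 4 = (-4 + z) - 4 = -8 + z)
(√(-54 + 40) - 136)*(-4*(6 + T(1 + 2*(-4)))) = (√(-54 + 40) - 136)*(-4*(6 + (-8 + (1 + 2*(-4))))) = (√(-14) - 136)*(-4*(6 + (-8 + (1 - 8)))) = (I*√14 - 136)*(-4*(6 + (-8 - 7))) = (-136 + I*√14)*(-4*(6 - 15)) = (-136 + I*√14)*(-4*(-9)) = (-136 + I*√14)*36 = -4896 + 36*I*√14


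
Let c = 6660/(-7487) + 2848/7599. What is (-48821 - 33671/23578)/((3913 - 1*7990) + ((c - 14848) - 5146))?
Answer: 65492356205041017/32290491914149486 ≈ 2.0282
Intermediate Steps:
c = -29286364/56893713 (c = 6660*(-1/7487) + 2848*(1/7599) = -6660/7487 + 2848/7599 = -29286364/56893713 ≈ -0.51476)
(-48821 - 33671/23578)/((3913 - 1*7990) + ((c - 14848) - 5146)) = (-48821 - 33671/23578)/((3913 - 1*7990) + ((-29286364/56893713 - 14848) - 5146)) = (-48821 - 33671*1/23578)/((3913 - 7990) + (-844787136988/56893713 - 5146)) = (-48821 - 33671/23578)/(-4077 - 1137562184086/56893713) = -1151135209/(23578*(-1369517851987/56893713)) = -1151135209/23578*(-56893713/1369517851987) = 65492356205041017/32290491914149486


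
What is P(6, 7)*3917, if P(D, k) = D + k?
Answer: 50921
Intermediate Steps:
P(6, 7)*3917 = (6 + 7)*3917 = 13*3917 = 50921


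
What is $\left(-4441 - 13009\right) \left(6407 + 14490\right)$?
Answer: $-364652650$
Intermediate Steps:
$\left(-4441 - 13009\right) \left(6407 + 14490\right) = \left(-17450\right) 20897 = -364652650$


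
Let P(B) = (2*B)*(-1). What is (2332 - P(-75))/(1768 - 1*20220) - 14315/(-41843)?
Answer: 86419477/386043518 ≈ 0.22386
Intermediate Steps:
P(B) = -2*B
(2332 - P(-75))/(1768 - 1*20220) - 14315/(-41843) = (2332 - (-2)*(-75))/(1768 - 1*20220) - 14315/(-41843) = (2332 - 1*150)/(1768 - 20220) - 14315*(-1/41843) = (2332 - 150)/(-18452) + 14315/41843 = 2182*(-1/18452) + 14315/41843 = -1091/9226 + 14315/41843 = 86419477/386043518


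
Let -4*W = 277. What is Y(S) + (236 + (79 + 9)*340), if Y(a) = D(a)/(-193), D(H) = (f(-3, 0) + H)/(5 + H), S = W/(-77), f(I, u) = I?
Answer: 10575136883/350681 ≈ 30156.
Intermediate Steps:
W = -277/4 (W = -1/4*277 = -277/4 ≈ -69.250)
S = 277/308 (S = -277/4/(-77) = -277/4*(-1/77) = 277/308 ≈ 0.89935)
D(H) = (-3 + H)/(5 + H)
Y(a) = -(-3 + a)/(193*(5 + a)) (Y(a) = ((-3 + a)/(5 + a))/(-193) = ((-3 + a)/(5 + a))*(-1/193) = -(-3 + a)/(193*(5 + a)))
Y(S) + (236 + (79 + 9)*340) = (3 - 1*277/308)/(193*(5 + 277/308)) + (236 + (79 + 9)*340) = (3 - 277/308)/(193*(1817/308)) + (236 + 88*340) = (1/193)*(308/1817)*(647/308) + (236 + 29920) = 647/350681 + 30156 = 10575136883/350681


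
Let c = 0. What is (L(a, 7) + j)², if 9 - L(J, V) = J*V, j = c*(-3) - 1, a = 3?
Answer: 169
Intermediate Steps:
j = -1 (j = 0*(-3) - 1 = 0 - 1 = -1)
L(J, V) = 9 - J*V
(L(a, 7) + j)² = ((9 - 1*3*7) - 1)² = ((9 - 21) - 1)² = (-12 - 1)² = (-13)² = 169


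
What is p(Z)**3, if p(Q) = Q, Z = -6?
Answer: -216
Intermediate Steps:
p(Z)**3 = (-6)**3 = -216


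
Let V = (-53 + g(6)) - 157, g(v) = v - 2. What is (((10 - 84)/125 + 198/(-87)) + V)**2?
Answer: 573270065316/13140625 ≈ 43626.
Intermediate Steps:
g(v) = -2 + v
V = -206 (V = (-53 + (-2 + 6)) - 157 = (-53 + 4) - 157 = -49 - 157 = -206)
(((10 - 84)/125 + 198/(-87)) + V)**2 = (((10 - 84)/125 + 198/(-87)) - 206)**2 = ((-74*1/125 + 198*(-1/87)) - 206)**2 = ((-74/125 - 66/29) - 206)**2 = (-10396/3625 - 206)**2 = (-757146/3625)**2 = 573270065316/13140625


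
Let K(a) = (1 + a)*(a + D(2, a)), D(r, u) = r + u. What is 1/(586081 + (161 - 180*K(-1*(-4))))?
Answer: 1/577242 ≈ 1.7324e-6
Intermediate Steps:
K(a) = (1 + a)*(2 + 2*a) (K(a) = (1 + a)*(a + (2 + a)) = (1 + a)*(2 + 2*a))
1/(586081 + (161 - 180*K(-1*(-4)))) = 1/(586081 + (161 - 180*(2 + 2*(-1*(-4))² + 4*(-1*(-4))))) = 1/(586081 + (161 - 180*(2 + 2*4² + 4*4))) = 1/(586081 + (161 - 180*(2 + 2*16 + 16))) = 1/(586081 + (161 - 180*(2 + 32 + 16))) = 1/(586081 + (161 - 180*50)) = 1/(586081 + (161 - 9000)) = 1/(586081 - 8839) = 1/577242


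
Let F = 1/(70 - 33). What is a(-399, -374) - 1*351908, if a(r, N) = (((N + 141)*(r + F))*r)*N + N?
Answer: 513256656962/37 ≈ 1.3872e+10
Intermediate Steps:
F = 1/37 ≈ 0.027027
a(r, N) = N + N*r*(141 + N)*(1/37 + r) (a(r, N) = (((N + 141)*(r + 1/37))*r)*N + N = (((141 + N)*(1/37 + r))*r)*N + N = (r*(141 + N)*(1/37 + r))*N + N = N*r*(141 + N)*(1/37 + r) + N = N + N*r*(141 + N)*(1/37 + r))
a(-399, -374) - 1*351908 = (1/37)*(-374)*(37 + 141*(-399) + 5217*(-399)² - 374*(-399) + 37*(-374)*(-399)²) - 1*351908 = (1/37)*(-374)*(37 - 56259 + 5217*159201 + 149226 + 37*(-374)*159201) - 351908 = (1/37)*(-374)*(37 - 56259 + 830551617 + 149226 - 2203023438) - 351908 = (1/37)*(-374)*(-1372378817) - 351908 = 513269677558/37 - 351908 = 513256656962/37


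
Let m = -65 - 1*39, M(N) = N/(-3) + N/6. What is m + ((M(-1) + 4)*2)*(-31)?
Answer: -1087/3 ≈ -362.33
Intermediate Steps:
M(N) = -N/6 (M(N) = N*(-⅓) + N*(⅙) = -N/3 + N/6 = -N/6)
m = -104 (m = -65 - 39 = -104)
m + ((M(-1) + 4)*2)*(-31) = -104 + ((-⅙*(-1) + 4)*2)*(-31) = -104 + ((⅙ + 4)*2)*(-31) = -104 + ((25/6)*2)*(-31) = -104 + (25/3)*(-31) = -104 - 775/3 = -1087/3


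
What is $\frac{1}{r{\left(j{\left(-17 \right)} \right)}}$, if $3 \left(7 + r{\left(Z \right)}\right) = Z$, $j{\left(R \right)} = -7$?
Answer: $- \frac{3}{28} \approx -0.10714$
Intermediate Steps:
$r{\left(Z \right)} = -7 + \frac{Z}{3}$
$\frac{1}{r{\left(j{\left(-17 \right)} \right)}} = \frac{1}{-7 + \frac{1}{3} \left(-7\right)} = \frac{1}{-7 - \frac{7}{3}} = \frac{1}{- \frac{28}{3}} = - \frac{3}{28}$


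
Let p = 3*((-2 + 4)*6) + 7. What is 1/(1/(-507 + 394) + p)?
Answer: 113/4858 ≈ 0.023261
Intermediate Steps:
p = 43 (p = 3*(2*6) + 7 = 3*12 + 7 = 36 + 7 = 43)
1/(1/(-507 + 394) + p) = 1/(1/(-507 + 394) + 43) = 1/(1/(-113) + 43) = 1/(-1/113 + 43) = 1/(4858/113) = 113/4858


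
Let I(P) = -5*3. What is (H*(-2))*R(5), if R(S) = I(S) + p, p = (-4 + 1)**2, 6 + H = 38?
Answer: 384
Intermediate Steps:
H = 32 (H = -6 + 38 = 32)
p = 9 (p = (-3)**2 = 9)
I(P) = -15
R(S) = -6 (R(S) = -15 + 9 = -6)
(H*(-2))*R(5) = (32*(-2))*(-6) = -64*(-6) = 384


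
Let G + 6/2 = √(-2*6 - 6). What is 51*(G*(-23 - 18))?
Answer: 6273 - 6273*I*√2 ≈ 6273.0 - 8871.4*I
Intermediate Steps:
G = -3 + 3*I*√2 (G = -3 + √(-2*6 - 6) = -3 + √(-12 - 6) = -3 + √(-18) = -3 + 3*I*√2 ≈ -3.0 + 4.2426*I)
51*(G*(-23 - 18)) = 51*((-3 + 3*I*√2)*(-23 - 18)) = 51*((-3 + 3*I*√2)*(-41)) = 51*(123 - 123*I*√2) = 6273 - 6273*I*√2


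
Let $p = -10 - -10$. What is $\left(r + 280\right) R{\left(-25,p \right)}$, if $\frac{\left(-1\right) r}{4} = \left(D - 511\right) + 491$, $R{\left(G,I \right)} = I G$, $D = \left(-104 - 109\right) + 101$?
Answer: $0$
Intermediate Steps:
$D = -112$ ($D = -213 + 101 = -112$)
$p = 0$ ($p = -10 + 10 = 0$)
$R{\left(G,I \right)} = G I$
$r = 528$ ($r = - 4 \left(\left(-112 - 511\right) + 491\right) = - 4 \left(-623 + 491\right) = \left(-4\right) \left(-132\right) = 528$)
$\left(r + 280\right) R{\left(-25,p \right)} = \left(528 + 280\right) \left(\left(-25\right) 0\right) = 808 \cdot 0 = 0$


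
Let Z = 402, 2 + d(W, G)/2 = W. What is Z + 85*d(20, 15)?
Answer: 3462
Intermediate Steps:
d(W, G) = -4 + 2*W
Z + 85*d(20, 15) = 402 + 85*(-4 + 2*20) = 402 + 85*(-4 + 40) = 402 + 85*36 = 402 + 3060 = 3462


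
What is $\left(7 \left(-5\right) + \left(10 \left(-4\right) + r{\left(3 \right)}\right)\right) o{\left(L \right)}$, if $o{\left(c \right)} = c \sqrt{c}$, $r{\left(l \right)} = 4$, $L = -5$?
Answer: $355 i \sqrt{5} \approx 793.8 i$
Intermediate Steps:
$o{\left(c \right)} = c^{\frac{3}{2}}$
$\left(7 \left(-5\right) + \left(10 \left(-4\right) + r{\left(3 \right)}\right)\right) o{\left(L \right)} = \left(7 \left(-5\right) + \left(10 \left(-4\right) + 4\right)\right) \left(-5\right)^{\frac{3}{2}} = \left(-35 + \left(-40 + 4\right)\right) \left(- 5 i \sqrt{5}\right) = \left(-35 - 36\right) \left(- 5 i \sqrt{5}\right) = - 71 \left(- 5 i \sqrt{5}\right) = 355 i \sqrt{5}$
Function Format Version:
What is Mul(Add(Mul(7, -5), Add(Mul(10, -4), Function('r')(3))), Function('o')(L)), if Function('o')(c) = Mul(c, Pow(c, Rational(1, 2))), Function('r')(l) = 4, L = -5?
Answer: Mul(355, I, Pow(5, Rational(1, 2))) ≈ Mul(793.80, I)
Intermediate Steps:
Function('o')(c) = Pow(c, Rational(3, 2))
Mul(Add(Mul(7, -5), Add(Mul(10, -4), Function('r')(3))), Function('o')(L)) = Mul(Add(Mul(7, -5), Add(Mul(10, -4), 4)), Pow(-5, Rational(3, 2))) = Mul(Add(-35, Add(-40, 4)), Mul(-5, I, Pow(5, Rational(1, 2)))) = Mul(Add(-35, -36), Mul(-5, I, Pow(5, Rational(1, 2)))) = Mul(-71, Mul(-5, I, Pow(5, Rational(1, 2)))) = Mul(355, I, Pow(5, Rational(1, 2)))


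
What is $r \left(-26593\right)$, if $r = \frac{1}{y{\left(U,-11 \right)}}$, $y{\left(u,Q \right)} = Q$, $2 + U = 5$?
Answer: $\frac{26593}{11} \approx 2417.5$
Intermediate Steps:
$U = 3$ ($U = -2 + 5 = 3$)
$r = - \frac{1}{11}$ ($r = \frac{1}{-11} = - \frac{1}{11} \approx -0.090909$)
$r \left(-26593\right) = \left(- \frac{1}{11}\right) \left(-26593\right) = \frac{26593}{11}$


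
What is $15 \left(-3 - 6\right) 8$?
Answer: $-1080$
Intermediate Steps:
$15 \left(-3 - 6\right) 8 = 15 \left(-9\right) 8 = \left(-135\right) 8 = -1080$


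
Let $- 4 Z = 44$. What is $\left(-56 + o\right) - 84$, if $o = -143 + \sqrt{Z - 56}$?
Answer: $-283 + i \sqrt{67} \approx -283.0 + 8.1853 i$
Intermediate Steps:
$Z = -11$ ($Z = \left(- \frac{1}{4}\right) 44 = -11$)
$o = -143 + i \sqrt{67}$ ($o = -143 + \sqrt{-11 - 56} = -143 + \sqrt{-67} = -143 + i \sqrt{67} \approx -143.0 + 8.1853 i$)
$\left(-56 + o\right) - 84 = \left(-56 - \left(143 - i \sqrt{67}\right)\right) - 84 = \left(-199 + i \sqrt{67}\right) - 84 = -283 + i \sqrt{67}$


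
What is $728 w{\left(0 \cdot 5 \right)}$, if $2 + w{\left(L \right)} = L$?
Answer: $-1456$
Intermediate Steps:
$w{\left(L \right)} = -2 + L$
$728 w{\left(0 \cdot 5 \right)} = 728 \left(-2 + 0 \cdot 5\right) = 728 \left(-2 + 0\right) = 728 \left(-2\right) = -1456$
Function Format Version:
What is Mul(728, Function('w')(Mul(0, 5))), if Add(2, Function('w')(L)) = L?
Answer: -1456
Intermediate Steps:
Function('w')(L) = Add(-2, L)
Mul(728, Function('w')(Mul(0, 5))) = Mul(728, Add(-2, Mul(0, 5))) = Mul(728, Add(-2, 0)) = Mul(728, -2) = -1456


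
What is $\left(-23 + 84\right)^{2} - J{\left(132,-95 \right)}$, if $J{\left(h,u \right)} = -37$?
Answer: $3758$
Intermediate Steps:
$\left(-23 + 84\right)^{2} - J{\left(132,-95 \right)} = \left(-23 + 84\right)^{2} - -37 = 61^{2} + 37 = 3721 + 37 = 3758$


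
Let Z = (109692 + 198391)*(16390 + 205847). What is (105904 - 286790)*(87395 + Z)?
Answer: -12384817462632476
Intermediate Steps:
Z = 68467441671 (Z = 308083*222237 = 68467441671)
(105904 - 286790)*(87395 + Z) = (105904 - 286790)*(87395 + 68467441671) = -180886*68467529066 = -12384817462632476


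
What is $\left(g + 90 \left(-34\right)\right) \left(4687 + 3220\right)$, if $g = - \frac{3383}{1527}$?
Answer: $- \frac{36973155721}{1527} \approx -2.4213 \cdot 10^{7}$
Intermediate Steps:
$g = - \frac{3383}{1527}$ ($g = \left(-3383\right) \frac{1}{1527} = - \frac{3383}{1527} \approx -2.2155$)
$\left(g + 90 \left(-34\right)\right) \left(4687 + 3220\right) = \left(- \frac{3383}{1527} + 90 \left(-34\right)\right) \left(4687 + 3220\right) = \left(- \frac{3383}{1527} - 3060\right) 7907 = \left(- \frac{4676003}{1527}\right) 7907 = - \frac{36973155721}{1527}$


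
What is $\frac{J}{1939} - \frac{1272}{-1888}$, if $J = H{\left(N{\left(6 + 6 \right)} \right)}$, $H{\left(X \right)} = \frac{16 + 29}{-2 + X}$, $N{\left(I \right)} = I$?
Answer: $\frac{309363}{457604} \approx 0.67605$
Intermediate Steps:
$H{\left(X \right)} = \frac{45}{-2 + X}$
$J = \frac{9}{2}$ ($J = \frac{45}{-2 + \left(6 + 6\right)} = \frac{45}{-2 + 12} = \frac{45}{10} = 45 \cdot \frac{1}{10} = \frac{9}{2} \approx 4.5$)
$\frac{J}{1939} - \frac{1272}{-1888} = \frac{9}{2 \cdot 1939} - \frac{1272}{-1888} = \frac{9}{2} \cdot \frac{1}{1939} - - \frac{159}{236} = \frac{9}{3878} + \frac{159}{236} = \frac{309363}{457604}$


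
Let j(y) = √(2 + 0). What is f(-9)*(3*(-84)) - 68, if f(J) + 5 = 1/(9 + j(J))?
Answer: 91900/79 + 252*√2/79 ≈ 1167.8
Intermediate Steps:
j(y) = √2
f(J) = -5 + 1/(9 + √2)
f(-9)*(3*(-84)) - 68 = (-386/79 - √2/79)*(3*(-84)) - 68 = (-386/79 - √2/79)*(-252) - 68 = (97272/79 + 252*√2/79) - 68 = 91900/79 + 252*√2/79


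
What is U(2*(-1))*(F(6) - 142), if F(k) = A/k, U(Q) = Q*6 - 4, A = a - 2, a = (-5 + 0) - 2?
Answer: 2296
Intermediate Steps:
a = -7 (a = -5 - 2 = -7)
A = -9 (A = -7 - 2 = -9)
U(Q) = -4 + 6*Q (U(Q) = 6*Q - 4 = -4 + 6*Q)
F(k) = -9/k
U(2*(-1))*(F(6) - 142) = (-4 + 6*(2*(-1)))*(-9/6 - 142) = (-4 + 6*(-2))*(-9*⅙ - 142) = (-4 - 12)*(-3/2 - 142) = -16*(-287/2) = 2296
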